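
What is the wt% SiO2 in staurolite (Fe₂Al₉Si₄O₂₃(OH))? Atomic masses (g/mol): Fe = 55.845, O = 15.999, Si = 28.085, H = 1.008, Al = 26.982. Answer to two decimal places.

Molar mass of Fe₂Al₉Si₄O₂₃(OH) = 2×55.845 + 9×26.982 + 4×28.085 + 24×15.999 + 1×1.008 = 851.852 g/mol.
Each formula unit contains 4 Si, equivalent to 4/1 = 4.0000 mol SiO2.
M(SiO2) = 1×28.085 + 2×15.999 = 60.083 g/mol.
Mass of SiO2 per formula unit = 4.0000 × 60.083 = 240.332 g.
SiO2 wt% = 240.332 / 851.852 × 100 = 28.21%.

28.21 wt%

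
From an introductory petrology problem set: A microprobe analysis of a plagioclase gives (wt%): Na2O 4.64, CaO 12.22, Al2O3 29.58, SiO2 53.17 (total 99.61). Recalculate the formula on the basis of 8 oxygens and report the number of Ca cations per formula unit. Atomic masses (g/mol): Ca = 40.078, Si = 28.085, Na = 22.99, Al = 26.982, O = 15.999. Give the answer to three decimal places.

0.594 Ca apfu

Na2O (M=61.979): mol = 0.07486; Na = 0.14972, O = 0.07486.
CaO (M=56.077): mol = 0.21791; Ca = 0.21791, O = 0.21791.
Al2O3 (M=101.961): mol = 0.29011; Al = 0.58022, O = 0.87033.
SiO2 (M=60.083): mol = 0.88494; Si = 0.88494, O = 1.76988.
ΣO = 2.93298; factor = 8/ΣO = 2.72760.
Ca apfu = 0.21791 × 2.72760 = 0.594.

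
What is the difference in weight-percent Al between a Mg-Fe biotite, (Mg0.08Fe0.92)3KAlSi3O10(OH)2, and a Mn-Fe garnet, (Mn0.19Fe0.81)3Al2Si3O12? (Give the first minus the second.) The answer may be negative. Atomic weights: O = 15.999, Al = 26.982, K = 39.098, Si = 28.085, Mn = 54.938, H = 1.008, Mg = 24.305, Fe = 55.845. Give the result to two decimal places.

First mineral: 26.982 g Al in 504.304 g formula = 5.35 wt% Al.
Second mineral: 53.964 g Al in 497.225 g formula = 10.85 wt% Al.
5.35% − 10.85% gives a difference of -5.50 percentage points.

-5.50 percentage points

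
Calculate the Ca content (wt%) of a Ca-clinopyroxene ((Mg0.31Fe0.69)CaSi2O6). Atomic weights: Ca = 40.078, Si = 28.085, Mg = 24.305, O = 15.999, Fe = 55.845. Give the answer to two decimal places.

M((Mg0.31Fe0.69)CaSi2O6) = 238.310 g/mol.
Ca contributes 1 × 40.078 = 40.078 g per mole.
40.078/238.310 = 0.1682 → 16.82%.

16.82 wt%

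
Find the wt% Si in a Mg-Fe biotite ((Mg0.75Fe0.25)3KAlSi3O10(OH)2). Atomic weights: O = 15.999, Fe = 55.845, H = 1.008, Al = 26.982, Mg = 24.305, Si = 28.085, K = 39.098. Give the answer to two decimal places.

19.11 weight percent

Formula mass = 2.25*24.305 + 0.75*55.845 + 1*39.098 + 1*26.982 + 3*28.085 + 12*15.999 + 2*1.008 = 440.909 g/mol, of which 84.255 g is Si.
So Si makes up 84.255/440.909 = 0.1911 of the mass, i.e. 19.11%.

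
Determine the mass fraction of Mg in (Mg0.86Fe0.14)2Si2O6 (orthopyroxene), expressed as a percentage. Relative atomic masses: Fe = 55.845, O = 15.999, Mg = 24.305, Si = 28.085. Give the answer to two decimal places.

19.94 wt%

Molar mass of (Mg0.86Fe0.14)2Si2O6: 1.72·24.305 + 0.28·55.845 + 2·28.085 + 6·15.999 = 209.605 g/mol.
Mass of Mg per formula unit: 1.72 × 24.305 = 41.805 g.
Weight fraction Mg = 41.805 / 209.605 = 0.1994.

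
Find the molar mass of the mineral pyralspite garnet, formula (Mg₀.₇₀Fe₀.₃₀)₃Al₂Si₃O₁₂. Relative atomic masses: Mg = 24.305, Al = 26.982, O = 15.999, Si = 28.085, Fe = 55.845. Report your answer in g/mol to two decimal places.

431.51 g/mol

The formula mass is the sum 2.10*24.305 + 0.90*55.845 + 2*26.982 + 3*28.085 + 12*15.999.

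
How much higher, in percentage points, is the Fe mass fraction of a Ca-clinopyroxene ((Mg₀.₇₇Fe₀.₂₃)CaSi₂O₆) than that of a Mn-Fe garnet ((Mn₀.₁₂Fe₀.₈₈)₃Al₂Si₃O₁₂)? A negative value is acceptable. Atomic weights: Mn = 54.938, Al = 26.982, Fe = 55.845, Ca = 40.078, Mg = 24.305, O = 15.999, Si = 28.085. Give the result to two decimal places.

-23.90 percentage points

First mineral: 12.844 g Fe in 223.801 g formula = 5.74 wt% Fe.
Second mineral: 147.431 g Fe in 497.415 g formula = 29.64 wt% Fe.
5.74% − 29.64% gives a difference of -23.90 percentage points.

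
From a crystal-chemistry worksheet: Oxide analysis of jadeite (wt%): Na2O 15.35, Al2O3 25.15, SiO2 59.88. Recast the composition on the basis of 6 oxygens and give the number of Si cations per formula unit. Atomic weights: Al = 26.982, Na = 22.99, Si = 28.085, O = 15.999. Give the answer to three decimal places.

Na2O: 15.35/61.979 = 0.24766 mol → 0.49532 mol Na, 0.24766 mol O.
Al2O3: 25.15/101.961 = 0.24666 mol → 0.49332 mol Al, 0.73998 mol O.
SiO2: 59.88/60.083 = 0.99662 mol → 0.99662 mol Si, 1.99324 mol O.
Total oxygen = 2.98088 mol. Normalization factor = 6/2.98088 = 2.01283.
Si per 6 O = 0.99662 × 2.01283 = 2.006.

2.006 Si apfu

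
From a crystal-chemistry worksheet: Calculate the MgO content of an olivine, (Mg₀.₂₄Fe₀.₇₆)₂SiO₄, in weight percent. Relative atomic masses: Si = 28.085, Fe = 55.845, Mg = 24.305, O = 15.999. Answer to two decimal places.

M((Mg₀.₂₄Fe₀.₇₆)₂SiO₄) = 188.632 g/mol; M(MgO) = 40.304 g/mol.
Moles MgO per formula unit = 0.48 Mg ÷ 1 = 0.4800.
MgO fraction = (0.4800 × 40.304) / 188.632 = 19.346/188.632 = 0.1026.

10.26 wt%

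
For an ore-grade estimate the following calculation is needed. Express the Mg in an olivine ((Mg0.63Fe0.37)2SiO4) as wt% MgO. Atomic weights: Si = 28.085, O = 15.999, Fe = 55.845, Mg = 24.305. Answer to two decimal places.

M((Mg0.63Fe0.37)2SiO4) = 164.031 g/mol; M(MgO) = 40.304 g/mol.
Moles MgO per formula unit = 1.26 Mg ÷ 1 = 1.2600.
MgO fraction = (1.2600 × 40.304) / 164.031 = 50.783/164.031 = 0.3096.

30.96 wt%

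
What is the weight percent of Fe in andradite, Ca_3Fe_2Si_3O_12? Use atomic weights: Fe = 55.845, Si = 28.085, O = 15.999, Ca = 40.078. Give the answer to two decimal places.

21.98 weight percent

Formula mass = 3·40.078 + 2·55.845 + 3·28.085 + 12·15.999 = 508.167 g/mol, of which 111.690 g is Fe.
So Fe makes up 111.690/508.167 = 0.2198 of the mass, i.e. 21.98%.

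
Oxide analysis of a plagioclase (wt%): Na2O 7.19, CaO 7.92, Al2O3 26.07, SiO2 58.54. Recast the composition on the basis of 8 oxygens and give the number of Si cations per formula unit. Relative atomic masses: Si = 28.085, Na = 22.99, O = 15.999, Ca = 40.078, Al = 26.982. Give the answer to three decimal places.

Na2O (M=61.979): mol = 0.11601; Na = 0.23202, O = 0.11601.
CaO (M=56.077): mol = 0.14123; Ca = 0.14123, O = 0.14123.
Al2O3 (M=101.961): mol = 0.25569; Al = 0.51138, O = 0.76707.
SiO2 (M=60.083): mol = 0.97432; Si = 0.97432, O = 1.94864.
ΣO = 2.97295; factor = 8/ΣO = 2.69093.
Si apfu = 0.97432 × 2.69093 = 2.622.

2.622 Si apfu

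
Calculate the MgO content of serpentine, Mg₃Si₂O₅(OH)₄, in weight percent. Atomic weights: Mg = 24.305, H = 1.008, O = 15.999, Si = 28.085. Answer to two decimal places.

43.63 wt%

Formula mass = 277.108 g/mol.
3 Mg → 3.0000 mol MgO per formula unit; M(MgO) = 40.304, so MgO mass = 120.912 g.
120.912/277.108 × 100 = 43.63 wt%.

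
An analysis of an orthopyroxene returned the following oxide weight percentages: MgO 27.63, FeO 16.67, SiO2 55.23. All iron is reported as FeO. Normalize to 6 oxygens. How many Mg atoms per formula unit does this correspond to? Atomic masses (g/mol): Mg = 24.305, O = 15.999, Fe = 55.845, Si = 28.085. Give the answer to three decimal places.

1.492 Mg apfu

27.63 wt% MgO ÷ 40.304 g/mol = 0.68554 mol, giving 0.68554 Mg and 0.68554 O.
16.67 wt% FeO ÷ 71.844 g/mol = 0.23203 mol, giving 0.23203 Fe and 0.23203 O.
55.23 wt% SiO2 ÷ 60.083 g/mol = 0.91923 mol, giving 0.91923 Si and 1.83846 O.
Oxygen sums to 2.75603; scaling by 6/2.75603 = 2.17704 puts the formula on 6 O.
Mg: 0.68554 × 2.17704 = 1.492 atoms per formula unit.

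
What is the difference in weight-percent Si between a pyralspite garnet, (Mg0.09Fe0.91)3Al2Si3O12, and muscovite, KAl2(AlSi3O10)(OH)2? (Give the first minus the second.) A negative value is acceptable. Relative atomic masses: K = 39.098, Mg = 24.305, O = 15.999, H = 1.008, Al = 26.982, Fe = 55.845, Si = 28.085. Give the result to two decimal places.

-3.93 percentage points

M((Mg0.09Fe0.91)3Al2Si3O12) = 489.226 g/mol, so wt% Si = 84.255/489.226 × 100 = 17.22%.
M(KAl2(AlSi3O10)(OH)2) = 398.303 g/mol, so wt% Si = 84.255/398.303 × 100 = 21.15%.
17.22 − 21.15 = -3.93 pp.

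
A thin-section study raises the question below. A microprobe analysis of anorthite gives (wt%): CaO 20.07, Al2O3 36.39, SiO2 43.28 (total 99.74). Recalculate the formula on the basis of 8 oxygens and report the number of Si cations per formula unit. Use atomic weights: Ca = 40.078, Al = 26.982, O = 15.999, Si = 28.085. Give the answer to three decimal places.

20.07 wt% CaO ÷ 56.077 g/mol = 0.35790 mol, giving 0.35790 Ca and 0.35790 O.
36.39 wt% Al2O3 ÷ 101.961 g/mol = 0.35690 mol, giving 0.71380 Al and 1.07070 O.
43.28 wt% SiO2 ÷ 60.083 g/mol = 0.72034 mol, giving 0.72034 Si and 1.44068 O.
Oxygen sums to 2.86928; scaling by 8/2.86928 = 2.78816 puts the formula on 8 O.
Si: 0.72034 × 2.78816 = 2.008 atoms per formula unit.

2.008 Si apfu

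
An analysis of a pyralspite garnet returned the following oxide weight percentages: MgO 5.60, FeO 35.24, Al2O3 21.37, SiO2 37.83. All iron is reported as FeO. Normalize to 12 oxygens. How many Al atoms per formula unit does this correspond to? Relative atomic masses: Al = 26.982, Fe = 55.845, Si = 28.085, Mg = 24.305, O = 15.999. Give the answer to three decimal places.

MgO (M=40.304): mol = 0.13894; Mg = 0.13894, O = 0.13894.
FeO (M=71.844): mol = 0.49051; Fe = 0.49051, O = 0.49051.
Al2O3 (M=101.961): mol = 0.20959; Al = 0.41918, O = 0.62877.
SiO2 (M=60.083): mol = 0.62963; Si = 0.62963, O = 1.25926.
ΣO = 2.51748; factor = 12/ΣO = 4.76667.
Al apfu = 0.41918 × 4.76667 = 1.998.

1.998 Al apfu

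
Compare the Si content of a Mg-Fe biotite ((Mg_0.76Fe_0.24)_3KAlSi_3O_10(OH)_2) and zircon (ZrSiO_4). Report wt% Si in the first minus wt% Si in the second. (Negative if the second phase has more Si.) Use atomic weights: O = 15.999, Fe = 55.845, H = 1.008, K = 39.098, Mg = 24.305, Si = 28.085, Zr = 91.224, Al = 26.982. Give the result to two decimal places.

Si in (Mg_0.76Fe_0.24)_3KAlSi_3O_10(OH)_2: molar mass 439.963 g/mol; 3×28.085 = 84.255 g → 19.15 wt%.
Si in ZrSiO_4: molar mass 183.305 g/mol; 1×28.085 = 28.085 g → 15.32 wt%.
Difference = 19.15 − 15.32 = 3.83 percentage points.

3.83 percentage points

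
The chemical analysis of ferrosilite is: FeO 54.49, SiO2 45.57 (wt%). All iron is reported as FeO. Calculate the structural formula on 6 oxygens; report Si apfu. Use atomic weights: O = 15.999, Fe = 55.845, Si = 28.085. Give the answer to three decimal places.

2.000 Si apfu

FeO (M=71.844): mol = 0.75845; Fe = 0.75845, O = 0.75845.
SiO2 (M=60.083): mol = 0.75845; Si = 0.75845, O = 1.51690.
ΣO = 2.27535; factor = 6/ΣO = 2.63696.
Si apfu = 0.75845 × 2.63696 = 2.000.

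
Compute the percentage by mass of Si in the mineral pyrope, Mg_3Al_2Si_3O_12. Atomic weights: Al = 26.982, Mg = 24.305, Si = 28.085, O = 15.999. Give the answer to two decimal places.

20.90 wt%

M(Mg_3Al_2Si_3O_12) = 403.122 g/mol.
Si contributes 3 × 28.085 = 84.255 g per mole.
84.255/403.122 = 0.2090 → 20.90%.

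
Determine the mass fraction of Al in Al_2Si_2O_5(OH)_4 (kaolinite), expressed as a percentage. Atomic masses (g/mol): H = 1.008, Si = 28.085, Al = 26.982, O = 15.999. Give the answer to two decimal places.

M(Al_2Si_2O_5(OH)_4) = 258.157 g/mol.
Al contributes 2 × 26.982 = 53.964 g per mole.
53.964/258.157 = 0.2090 → 20.90%.

20.90 wt%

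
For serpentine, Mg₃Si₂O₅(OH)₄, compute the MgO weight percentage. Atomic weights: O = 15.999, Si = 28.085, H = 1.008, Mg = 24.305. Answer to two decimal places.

43.63 wt%

M(Mg₃Si₂O₅(OH)₄) = 277.108 g/mol; M(MgO) = 40.304 g/mol.
Moles MgO per formula unit = 3 Mg ÷ 1 = 3.0000.
MgO fraction = (3.0000 × 40.304) / 277.108 = 120.912/277.108 = 0.4363.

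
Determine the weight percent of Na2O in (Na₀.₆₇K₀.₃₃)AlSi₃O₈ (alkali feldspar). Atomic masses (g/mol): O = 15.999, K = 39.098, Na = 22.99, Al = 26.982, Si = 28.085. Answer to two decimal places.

7.76 wt%

Molar mass of (Na₀.₆₇K₀.₃₃)AlSi₃O₈ = 0.67×22.99 + 0.33×39.098 + 1×26.982 + 3×28.085 + 8×15.999 = 267.535 g/mol.
Each formula unit contains 0.67 Na, equivalent to 0.67/2 = 0.3350 mol Na2O.
M(Na2O) = 2×22.99 + 1×15.999 = 61.979 g/mol.
Mass of Na2O per formula unit = 0.3350 × 61.979 = 20.763 g.
Na2O wt% = 20.763 / 267.535 × 100 = 7.76%.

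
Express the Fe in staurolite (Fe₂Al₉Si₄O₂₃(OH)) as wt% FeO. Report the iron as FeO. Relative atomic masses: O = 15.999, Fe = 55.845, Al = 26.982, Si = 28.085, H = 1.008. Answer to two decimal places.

16.87 wt%

M(Fe₂Al₉Si₄O₂₃(OH)) = 851.852 g/mol; M(FeO) = 71.844 g/mol.
Moles FeO per formula unit = 2 Fe ÷ 1 = 2.0000.
FeO fraction = (2.0000 × 71.844) / 851.852 = 143.688/851.852 = 0.1687.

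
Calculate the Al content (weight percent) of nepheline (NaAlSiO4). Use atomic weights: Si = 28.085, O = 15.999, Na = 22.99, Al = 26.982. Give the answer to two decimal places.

M(NaAlSiO4) = 142.053 g/mol.
Al contributes 1 × 26.982 = 26.982 g per mole.
26.982/142.053 = 0.1899 → 18.99%.

18.99 weight percent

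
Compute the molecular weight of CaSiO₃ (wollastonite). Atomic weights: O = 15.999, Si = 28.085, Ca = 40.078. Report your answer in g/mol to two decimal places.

M = 1*40.078 + 1*28.085 + 3*15.999

116.16 g/mol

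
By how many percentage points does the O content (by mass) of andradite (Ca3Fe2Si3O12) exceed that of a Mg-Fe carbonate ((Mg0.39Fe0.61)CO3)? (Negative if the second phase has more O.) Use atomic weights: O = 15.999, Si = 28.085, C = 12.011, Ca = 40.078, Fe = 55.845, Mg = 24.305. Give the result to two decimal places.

M(Ca3Fe2Si3O12) = 508.167 g/mol, so wt% O = 191.988/508.167 × 100 = 37.78%.
M((Mg0.39Fe0.61)CO3) = 103.552 g/mol, so wt% O = 47.997/103.552 × 100 = 46.35%.
37.78 − 46.35 = -8.57 pp.

-8.57 percentage points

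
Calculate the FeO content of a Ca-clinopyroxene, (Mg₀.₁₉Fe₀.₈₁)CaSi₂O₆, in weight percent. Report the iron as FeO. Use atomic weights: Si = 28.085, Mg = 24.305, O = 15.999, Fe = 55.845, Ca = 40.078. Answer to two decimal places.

24.04 wt%

Molar mass of (Mg₀.₁₉Fe₀.₈₁)CaSi₂O₆ = 0.19*24.305 + 0.81*55.845 + 1*40.078 + 2*28.085 + 6*15.999 = 242.094 g/mol.
Each formula unit contains 0.81 Fe, equivalent to 0.81/1 = 0.8100 mol FeO.
M(FeO) = 1×55.845 + 1×15.999 = 71.844 g/mol.
Mass of FeO per formula unit = 0.8100 × 71.844 = 58.194 g.
FeO wt% = 58.194 / 242.094 × 100 = 24.04%.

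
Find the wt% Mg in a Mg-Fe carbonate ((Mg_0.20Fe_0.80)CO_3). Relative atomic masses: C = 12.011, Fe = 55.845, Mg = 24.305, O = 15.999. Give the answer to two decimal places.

4.44 wt%

Molar mass of (Mg_0.20Fe_0.80)CO_3: 0.20*24.305 + 0.80*55.845 + 1*12.011 + 3*15.999 = 109.545 g/mol.
Mass of Mg per formula unit: 0.20 × 24.305 = 4.861 g.
Weight fraction Mg = 4.861 / 109.545 = 0.0444.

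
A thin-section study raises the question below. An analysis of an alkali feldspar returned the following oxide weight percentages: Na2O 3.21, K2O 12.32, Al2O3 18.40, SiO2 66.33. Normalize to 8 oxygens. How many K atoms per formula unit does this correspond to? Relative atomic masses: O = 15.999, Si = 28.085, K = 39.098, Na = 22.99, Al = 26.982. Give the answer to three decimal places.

Na2O (M=61.979): mol = 0.05179; Na = 0.10358, O = 0.05179.
K2O (M=94.195): mol = 0.13079; K = 0.26158, O = 0.13079.
Al2O3 (M=101.961): mol = 0.18046; Al = 0.36092, O = 0.54138.
SiO2 (M=60.083): mol = 1.10397; Si = 1.10397, O = 2.20794.
ΣO = 2.93190; factor = 8/ΣO = 2.72861.
K apfu = 0.26158 × 2.72861 = 0.714.

0.714 K apfu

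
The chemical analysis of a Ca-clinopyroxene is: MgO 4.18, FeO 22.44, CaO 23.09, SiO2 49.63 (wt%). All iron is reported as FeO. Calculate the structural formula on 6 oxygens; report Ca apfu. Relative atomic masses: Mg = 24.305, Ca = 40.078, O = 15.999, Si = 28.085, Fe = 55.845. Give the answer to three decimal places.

MgO: 4.18/40.304 = 0.10371 mol → 0.10371 mol Mg, 0.10371 mol O.
FeO: 22.44/71.844 = 0.31234 mol → 0.31234 mol Fe, 0.31234 mol O.
CaO: 23.09/56.077 = 0.41176 mol → 0.41176 mol Ca, 0.41176 mol O.
SiO2: 49.63/60.083 = 0.82602 mol → 0.82602 mol Si, 1.65204 mol O.
Total oxygen = 2.47985 mol. Normalization factor = 6/2.47985 = 2.41950.
Ca per 6 O = 0.41176 × 2.41950 = 0.996.

0.996 Ca apfu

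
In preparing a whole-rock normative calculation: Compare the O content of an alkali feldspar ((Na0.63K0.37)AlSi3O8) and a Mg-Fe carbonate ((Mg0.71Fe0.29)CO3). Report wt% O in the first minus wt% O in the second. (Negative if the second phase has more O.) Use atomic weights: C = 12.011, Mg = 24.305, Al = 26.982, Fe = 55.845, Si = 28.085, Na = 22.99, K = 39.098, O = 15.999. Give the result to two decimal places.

-3.63 percentage points

First mineral: 127.992 g O in 268.179 g formula = 47.73 wt% O.
Second mineral: 47.997 g O in 93.460 g formula = 51.36 wt% O.
47.73% − 51.36% gives a difference of -3.63 percentage points.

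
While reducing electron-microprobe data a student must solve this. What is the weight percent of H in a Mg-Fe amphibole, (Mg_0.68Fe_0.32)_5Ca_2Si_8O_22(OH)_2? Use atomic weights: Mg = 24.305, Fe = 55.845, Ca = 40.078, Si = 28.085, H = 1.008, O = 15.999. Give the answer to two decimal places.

0.23 weight percent

M((Mg_0.68Fe_0.32)_5Ca_2Si_8O_22(OH)_2) = 862.817 g/mol.
H contributes 2 × 1.008 = 2.016 g per mole.
2.016/862.817 = 0.0023 → 0.23%.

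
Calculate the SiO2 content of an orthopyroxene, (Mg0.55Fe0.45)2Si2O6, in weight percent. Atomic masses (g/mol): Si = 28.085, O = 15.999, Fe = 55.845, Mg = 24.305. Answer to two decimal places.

52.44 wt%

M((Mg0.55Fe0.45)2Si2O6) = 229.160 g/mol; M(SiO2) = 60.083 g/mol.
Moles SiO2 per formula unit = 2 Si ÷ 1 = 2.0000.
SiO2 fraction = (2.0000 × 60.083) / 229.160 = 120.166/229.160 = 0.5244.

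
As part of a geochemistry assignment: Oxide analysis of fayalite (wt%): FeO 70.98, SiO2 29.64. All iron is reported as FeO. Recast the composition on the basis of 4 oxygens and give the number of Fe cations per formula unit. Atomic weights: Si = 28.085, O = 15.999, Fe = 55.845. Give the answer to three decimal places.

70.98 wt% FeO ÷ 71.844 g/mol = 0.98797 mol, giving 0.98797 Fe and 0.98797 O.
29.64 wt% SiO2 ÷ 60.083 g/mol = 0.49332 mol, giving 0.49332 Si and 0.98664 O.
Oxygen sums to 1.97461; scaling by 4/1.97461 = 2.02572 puts the formula on 4 O.
Fe: 0.98797 × 2.02572 = 2.001 atoms per formula unit.

2.001 Fe apfu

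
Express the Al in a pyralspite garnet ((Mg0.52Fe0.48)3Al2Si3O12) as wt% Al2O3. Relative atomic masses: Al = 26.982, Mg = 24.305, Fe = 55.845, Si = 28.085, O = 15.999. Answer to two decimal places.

22.73 wt%

Formula mass = 448.540 g/mol.
2 Al → 1.0000 mol Al2O3 per formula unit; M(Al2O3) = 101.961, so Al2O3 mass = 101.961 g.
101.961/448.540 × 100 = 22.73 wt%.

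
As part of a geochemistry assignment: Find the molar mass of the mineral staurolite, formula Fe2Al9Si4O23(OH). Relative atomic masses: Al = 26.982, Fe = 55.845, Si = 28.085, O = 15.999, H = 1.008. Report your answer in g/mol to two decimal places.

851.85 g/mol

The formula mass is the sum 2(55.845) + 9(26.982) + 4(28.085) + 24(15.999) + 1(1.008).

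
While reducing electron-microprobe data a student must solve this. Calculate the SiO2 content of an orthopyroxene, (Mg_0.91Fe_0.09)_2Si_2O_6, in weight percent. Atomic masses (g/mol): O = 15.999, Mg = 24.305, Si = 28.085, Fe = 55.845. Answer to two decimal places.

Molar mass of (Mg_0.91Fe_0.09)_2Si_2O_6 = 1.82·24.305 + 0.18·55.845 + 2·28.085 + 6·15.999 = 206.451 g/mol.
Each formula unit contains 2 Si, equivalent to 2/1 = 2.0000 mol SiO2.
M(SiO2) = 1×28.085 + 2×15.999 = 60.083 g/mol.
Mass of SiO2 per formula unit = 2.0000 × 60.083 = 120.166 g.
SiO2 wt% = 120.166 / 206.451 × 100 = 58.21%.

58.21 wt%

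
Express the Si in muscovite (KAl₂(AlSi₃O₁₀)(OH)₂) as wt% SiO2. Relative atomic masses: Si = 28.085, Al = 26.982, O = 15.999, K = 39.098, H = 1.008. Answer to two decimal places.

45.25 wt%

Molar mass of KAl₂(AlSi₃O₁₀)(OH)₂ = 1*39.098 + 3*26.982 + 3*28.085 + 12*15.999 + 2*1.008 = 398.303 g/mol.
Each formula unit contains 3 Si, equivalent to 3/1 = 3.0000 mol SiO2.
M(SiO2) = 1×28.085 + 2×15.999 = 60.083 g/mol.
Mass of SiO2 per formula unit = 3.0000 × 60.083 = 180.249 g.
SiO2 wt% = 180.249 / 398.303 × 100 = 45.25%.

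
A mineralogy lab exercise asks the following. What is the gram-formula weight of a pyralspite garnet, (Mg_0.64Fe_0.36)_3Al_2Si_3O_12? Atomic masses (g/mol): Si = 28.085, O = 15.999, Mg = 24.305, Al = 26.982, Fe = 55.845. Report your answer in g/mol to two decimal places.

437.19 g/mol

M = 1.92(24.305) + 1.08(55.845) + 2(26.982) + 3(28.085) + 12(15.999)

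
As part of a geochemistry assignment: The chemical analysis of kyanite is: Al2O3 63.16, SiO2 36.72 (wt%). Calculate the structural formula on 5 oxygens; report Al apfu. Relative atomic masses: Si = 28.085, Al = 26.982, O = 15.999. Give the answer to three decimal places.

2.011 Al apfu

Al2O3: 63.16/101.961 = 0.61945 mol → 1.23890 mol Al, 1.85835 mol O.
SiO2: 36.72/60.083 = 0.61115 mol → 0.61115 mol Si, 1.22230 mol O.
Total oxygen = 3.08065 mol. Normalization factor = 5/3.08065 = 1.62303.
Al per 5 O = 1.23890 × 1.62303 = 2.011.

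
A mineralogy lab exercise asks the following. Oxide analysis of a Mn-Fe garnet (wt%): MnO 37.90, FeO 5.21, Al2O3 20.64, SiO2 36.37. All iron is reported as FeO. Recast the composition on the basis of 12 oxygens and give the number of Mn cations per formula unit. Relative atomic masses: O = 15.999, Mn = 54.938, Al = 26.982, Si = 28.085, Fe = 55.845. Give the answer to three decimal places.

MnO (M=70.937): mol = 0.53428; Mn = 0.53428, O = 0.53428.
FeO (M=71.844): mol = 0.07252; Fe = 0.07252, O = 0.07252.
Al2O3 (M=101.961): mol = 0.20243; Al = 0.40486, O = 0.60729.
SiO2 (M=60.083): mol = 0.60533; Si = 0.60533, O = 1.21066.
ΣO = 2.42475; factor = 12/ΣO = 4.94896.
Mn apfu = 0.53428 × 4.94896 = 2.644.

2.644 Mn apfu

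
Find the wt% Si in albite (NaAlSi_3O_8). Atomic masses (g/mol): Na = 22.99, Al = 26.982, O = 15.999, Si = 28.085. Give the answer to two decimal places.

32.13 weight percent

M(NaAlSi_3O_8) = 262.219 g/mol.
Si contributes 3 × 28.085 = 84.255 g per mole.
84.255/262.219 = 0.3213 → 32.13%.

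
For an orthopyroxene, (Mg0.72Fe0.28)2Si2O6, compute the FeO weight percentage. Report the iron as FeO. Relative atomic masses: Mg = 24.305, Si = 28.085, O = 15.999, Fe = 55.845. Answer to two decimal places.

Formula mass = 218.436 g/mol.
0.56 Fe → 0.5600 mol FeO per formula unit; M(FeO) = 71.844, so FeO mass = 40.233 g.
40.233/218.436 × 100 = 18.42 wt%.

18.42 wt%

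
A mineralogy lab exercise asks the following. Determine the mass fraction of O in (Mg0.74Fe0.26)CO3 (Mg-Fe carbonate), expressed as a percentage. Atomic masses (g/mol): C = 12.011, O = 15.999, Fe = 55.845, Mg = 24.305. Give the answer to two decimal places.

51.88 wt%

M((Mg0.74Fe0.26)CO3) = 92.513 g/mol.
O contributes 3 × 15.999 = 47.997 g per mole.
47.997/92.513 = 0.5188 → 51.88%.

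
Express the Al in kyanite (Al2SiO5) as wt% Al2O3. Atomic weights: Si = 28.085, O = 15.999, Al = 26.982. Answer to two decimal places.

62.92 wt%

Molar mass of Al2SiO5 = 2·26.982 + 1·28.085 + 5·15.999 = 162.044 g/mol.
Each formula unit contains 2 Al, equivalent to 2/2 = 1.0000 mol Al2O3.
M(Al2O3) = 2×26.982 + 3×15.999 = 101.961 g/mol.
Mass of Al2O3 per formula unit = 1.0000 × 101.961 = 101.961 g.
Al2O3 wt% = 101.961 / 162.044 × 100 = 62.92%.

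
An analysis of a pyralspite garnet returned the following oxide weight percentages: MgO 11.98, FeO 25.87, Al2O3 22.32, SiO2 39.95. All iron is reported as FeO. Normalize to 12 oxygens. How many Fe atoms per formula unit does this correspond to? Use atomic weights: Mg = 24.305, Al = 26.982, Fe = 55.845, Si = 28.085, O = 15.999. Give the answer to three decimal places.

11.98 wt% MgO ÷ 40.304 g/mol = 0.29724 mol, giving 0.29724 Mg and 0.29724 O.
25.87 wt% FeO ÷ 71.844 g/mol = 0.36009 mol, giving 0.36009 Fe and 0.36009 O.
22.32 wt% Al2O3 ÷ 101.961 g/mol = 0.21891 mol, giving 0.43782 Al and 0.65673 O.
39.95 wt% SiO2 ÷ 60.083 g/mol = 0.66491 mol, giving 0.66491 Si and 1.32982 O.
Oxygen sums to 2.64388; scaling by 12/2.64388 = 4.53878 puts the formula on 12 O.
Fe: 0.36009 × 4.53878 = 1.634 atoms per formula unit.

1.634 Fe apfu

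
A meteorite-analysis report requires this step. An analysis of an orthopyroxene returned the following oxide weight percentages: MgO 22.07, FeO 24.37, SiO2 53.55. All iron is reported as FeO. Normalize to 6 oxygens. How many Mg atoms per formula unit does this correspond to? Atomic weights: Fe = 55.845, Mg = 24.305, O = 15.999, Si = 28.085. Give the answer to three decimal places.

MgO (M=40.304): mol = 0.54759; Mg = 0.54759, O = 0.54759.
FeO (M=71.844): mol = 0.33921; Fe = 0.33921, O = 0.33921.
SiO2 (M=60.083): mol = 0.89127; Si = 0.89127, O = 1.78254.
ΣO = 2.66934; factor = 6/ΣO = 2.24775.
Mg apfu = 0.54759 × 2.24775 = 1.231.

1.231 Mg apfu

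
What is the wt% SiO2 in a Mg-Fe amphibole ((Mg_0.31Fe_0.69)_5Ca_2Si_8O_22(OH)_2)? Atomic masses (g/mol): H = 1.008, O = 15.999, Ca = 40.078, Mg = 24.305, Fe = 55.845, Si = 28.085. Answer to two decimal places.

52.18 wt%

Molar mass of (Mg_0.31Fe_0.69)_5Ca_2Si_8O_22(OH)_2 = 1.55·24.305 + 3.45·55.845 + 2·40.078 + 8·28.085 + 24·15.999 + 2·1.008 = 921.166 g/mol.
Each formula unit contains 8 Si, equivalent to 8/1 = 8.0000 mol SiO2.
M(SiO2) = 1×28.085 + 2×15.999 = 60.083 g/mol.
Mass of SiO2 per formula unit = 8.0000 × 60.083 = 480.664 g.
SiO2 wt% = 480.664 / 921.166 × 100 = 52.18%.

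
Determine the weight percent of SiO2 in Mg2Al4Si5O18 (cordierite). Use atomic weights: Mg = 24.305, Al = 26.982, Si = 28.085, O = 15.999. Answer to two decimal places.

M(Mg2Al4Si5O18) = 584.945 g/mol; M(SiO2) = 60.083 g/mol.
Moles SiO2 per formula unit = 5 Si ÷ 1 = 5.0000.
SiO2 fraction = (5.0000 × 60.083) / 584.945 = 300.415/584.945 = 0.5136.

51.36 wt%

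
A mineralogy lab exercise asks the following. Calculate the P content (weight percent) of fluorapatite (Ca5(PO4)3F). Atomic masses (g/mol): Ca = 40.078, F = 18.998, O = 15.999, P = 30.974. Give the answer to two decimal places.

18.43 weight percent

Formula mass = 5*40.078 + 3*30.974 + 12*15.999 + 1*18.998 = 504.298 g/mol, of which 92.922 g is P.
So P makes up 92.922/504.298 = 0.1843 of the mass, i.e. 18.43%.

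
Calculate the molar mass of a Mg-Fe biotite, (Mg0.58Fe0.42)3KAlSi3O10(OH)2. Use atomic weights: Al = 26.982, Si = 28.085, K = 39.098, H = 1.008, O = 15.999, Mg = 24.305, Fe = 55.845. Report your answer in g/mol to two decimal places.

M = 1.74(24.305) + 1.26(55.845) + 1(39.098) + 1(26.982) + 3(28.085) + 12(15.999) + 2(1.008)

456.99 g/mol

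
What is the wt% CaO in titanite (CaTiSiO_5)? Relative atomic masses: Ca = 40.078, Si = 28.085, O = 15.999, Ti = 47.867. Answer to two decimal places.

M(CaTiSiO_5) = 196.025 g/mol; M(CaO) = 56.077 g/mol.
Moles CaO per formula unit = 1 Ca ÷ 1 = 1.0000.
CaO fraction = (1.0000 × 56.077) / 196.025 = 56.077/196.025 = 0.2861.

28.61 wt%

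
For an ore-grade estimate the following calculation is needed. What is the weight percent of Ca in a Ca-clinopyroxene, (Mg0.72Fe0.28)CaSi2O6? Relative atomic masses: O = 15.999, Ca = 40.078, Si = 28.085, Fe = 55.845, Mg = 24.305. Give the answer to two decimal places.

17.78 mass %

Molar mass of (Mg0.72Fe0.28)CaSi2O6: 0.72*24.305 + 0.28*55.845 + 1*40.078 + 2*28.085 + 6*15.999 = 225.378 g/mol.
Mass of Ca per formula unit: 1 × 40.078 = 40.078 g.
Weight fraction Ca = 40.078 / 225.378 = 0.1778.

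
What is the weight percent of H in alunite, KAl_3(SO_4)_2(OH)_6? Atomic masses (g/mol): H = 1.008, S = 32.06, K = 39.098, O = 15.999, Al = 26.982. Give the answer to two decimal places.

Formula mass = 1·39.098 + 3·26.982 + 2·32.06 + 14·15.999 + 6·1.008 = 414.198 g/mol, of which 6.048 g is H.
So H makes up 6.048/414.198 = 0.0146 of the mass, i.e. 1.46%.

1.46 wt%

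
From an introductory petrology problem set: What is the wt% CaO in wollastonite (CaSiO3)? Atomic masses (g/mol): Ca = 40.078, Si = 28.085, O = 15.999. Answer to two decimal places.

48.28 wt%

M(CaSiO3) = 116.160 g/mol; M(CaO) = 56.077 g/mol.
Moles CaO per formula unit = 1 Ca ÷ 1 = 1.0000.
CaO fraction = (1.0000 × 56.077) / 116.160 = 56.077/116.160 = 0.4828.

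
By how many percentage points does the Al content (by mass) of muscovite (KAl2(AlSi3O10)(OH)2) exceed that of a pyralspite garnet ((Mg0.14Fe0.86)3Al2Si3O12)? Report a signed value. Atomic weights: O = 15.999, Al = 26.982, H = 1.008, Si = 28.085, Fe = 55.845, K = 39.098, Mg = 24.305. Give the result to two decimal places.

9.18 percentage points

Al in KAl2(AlSi3O10)(OH)2: molar mass 398.303 g/mol; 3×26.982 = 80.946 g → 20.32 wt%.
Al in (Mg0.14Fe0.86)3Al2Si3O12: molar mass 484.495 g/mol; 2×26.982 = 53.964 g → 11.14 wt%.
Difference = 20.32 − 11.14 = 9.18 percentage points.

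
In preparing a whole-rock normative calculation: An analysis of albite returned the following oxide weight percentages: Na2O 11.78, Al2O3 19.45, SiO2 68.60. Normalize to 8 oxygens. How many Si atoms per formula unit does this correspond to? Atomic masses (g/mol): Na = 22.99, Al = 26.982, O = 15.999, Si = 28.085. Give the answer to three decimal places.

2.999 Si apfu

11.78 wt% Na2O ÷ 61.979 g/mol = 0.19006 mol, giving 0.38012 Na and 0.19006 O.
19.45 wt% Al2O3 ÷ 101.961 g/mol = 0.19076 mol, giving 0.38152 Al and 0.57228 O.
68.60 wt% SiO2 ÷ 60.083 g/mol = 1.14175 mol, giving 1.14175 Si and 2.28350 O.
Oxygen sums to 3.04584; scaling by 8/3.04584 = 2.62653 puts the formula on 8 O.
Si: 1.14175 × 2.62653 = 2.999 atoms per formula unit.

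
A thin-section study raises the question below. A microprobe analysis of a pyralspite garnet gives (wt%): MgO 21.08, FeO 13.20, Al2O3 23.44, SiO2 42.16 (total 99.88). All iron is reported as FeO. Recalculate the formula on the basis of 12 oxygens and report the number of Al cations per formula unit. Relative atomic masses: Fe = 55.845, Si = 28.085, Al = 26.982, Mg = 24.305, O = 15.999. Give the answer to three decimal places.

21.08 wt% MgO ÷ 40.304 g/mol = 0.52303 mol, giving 0.52303 Mg and 0.52303 O.
13.20 wt% FeO ÷ 71.844 g/mol = 0.18373 mol, giving 0.18373 Fe and 0.18373 O.
23.44 wt% Al2O3 ÷ 101.961 g/mol = 0.22989 mol, giving 0.45978 Al and 0.68967 O.
42.16 wt% SiO2 ÷ 60.083 g/mol = 0.70170 mol, giving 0.70170 Si and 1.40340 O.
Oxygen sums to 2.79983; scaling by 12/2.79983 = 4.28597 puts the formula on 12 O.
Al: 0.45978 × 4.28597 = 1.971 atoms per formula unit.

1.971 Al apfu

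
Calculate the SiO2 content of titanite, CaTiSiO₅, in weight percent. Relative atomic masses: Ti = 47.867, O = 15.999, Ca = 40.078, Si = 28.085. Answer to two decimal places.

M(CaTiSiO₅) = 196.025 g/mol; M(SiO2) = 60.083 g/mol.
Moles SiO2 per formula unit = 1 Si ÷ 1 = 1.0000.
SiO2 fraction = (1.0000 × 60.083) / 196.025 = 60.083/196.025 = 0.3065.

30.65 wt%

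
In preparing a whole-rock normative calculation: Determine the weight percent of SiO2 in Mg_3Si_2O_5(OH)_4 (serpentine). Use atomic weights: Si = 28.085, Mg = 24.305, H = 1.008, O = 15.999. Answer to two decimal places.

43.36 wt%

Molar mass of Mg_3Si_2O_5(OH)_4 = 3·24.305 + 2·28.085 + 9·15.999 + 4·1.008 = 277.108 g/mol.
Each formula unit contains 2 Si, equivalent to 2/1 = 2.0000 mol SiO2.
M(SiO2) = 1×28.085 + 2×15.999 = 60.083 g/mol.
Mass of SiO2 per formula unit = 2.0000 × 60.083 = 120.166 g.
SiO2 wt% = 120.166 / 277.108 × 100 = 43.36%.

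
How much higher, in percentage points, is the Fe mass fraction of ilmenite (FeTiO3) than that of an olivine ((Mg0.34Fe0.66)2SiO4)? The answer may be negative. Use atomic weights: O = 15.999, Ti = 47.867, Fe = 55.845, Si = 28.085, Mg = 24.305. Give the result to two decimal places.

Fe in FeTiO3: molar mass 151.709 g/mol; 1×55.845 = 55.845 g → 36.81 wt%.
Fe in (Mg0.34Fe0.66)2SiO4: molar mass 182.324 g/mol; 1.32×55.845 = 73.715 g → 40.43 wt%.
Difference = 36.81 − 40.43 = -3.62 percentage points.

-3.62 percentage points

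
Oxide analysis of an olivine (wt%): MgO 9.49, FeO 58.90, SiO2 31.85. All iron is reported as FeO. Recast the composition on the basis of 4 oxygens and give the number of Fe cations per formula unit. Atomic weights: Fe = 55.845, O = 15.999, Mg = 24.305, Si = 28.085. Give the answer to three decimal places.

MgO (M=40.304): mol = 0.23546; Mg = 0.23546, O = 0.23546.
FeO (M=71.844): mol = 0.81983; Fe = 0.81983, O = 0.81983.
SiO2 (M=60.083): mol = 0.53010; Si = 0.53010, O = 1.06020.
ΣO = 2.11549; factor = 4/ΣO = 1.89081.
Fe apfu = 0.81983 × 1.89081 = 1.550.

1.550 Fe apfu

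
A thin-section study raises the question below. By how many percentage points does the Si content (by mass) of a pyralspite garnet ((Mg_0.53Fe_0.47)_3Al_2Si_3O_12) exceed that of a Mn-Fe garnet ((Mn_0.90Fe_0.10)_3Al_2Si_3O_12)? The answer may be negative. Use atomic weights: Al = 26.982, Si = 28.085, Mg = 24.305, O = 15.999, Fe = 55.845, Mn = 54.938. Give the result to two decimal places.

Si in (Mg_0.53Fe_0.47)_3Al_2Si_3O_12: molar mass 447.593 g/mol; 3×28.085 = 84.255 g → 18.82 wt%.
Si in (Mn_0.90Fe_0.10)_3Al_2Si_3O_12: molar mass 495.293 g/mol; 3×28.085 = 84.255 g → 17.01 wt%.
Difference = 18.82 − 17.01 = 1.81 percentage points.

1.81 percentage points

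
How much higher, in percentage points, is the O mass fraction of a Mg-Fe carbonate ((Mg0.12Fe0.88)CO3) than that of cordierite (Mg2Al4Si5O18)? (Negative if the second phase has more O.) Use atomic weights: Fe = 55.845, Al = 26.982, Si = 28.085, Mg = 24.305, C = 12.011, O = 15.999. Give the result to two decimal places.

-6.40 percentage points

O in (Mg0.12Fe0.88)CO3: molar mass 112.068 g/mol; 3×15.999 = 47.997 g → 42.83 wt%.
O in Mg2Al4Si5O18: molar mass 584.945 g/mol; 18×15.999 = 287.982 g → 49.23 wt%.
Difference = 42.83 − 49.23 = -6.40 percentage points.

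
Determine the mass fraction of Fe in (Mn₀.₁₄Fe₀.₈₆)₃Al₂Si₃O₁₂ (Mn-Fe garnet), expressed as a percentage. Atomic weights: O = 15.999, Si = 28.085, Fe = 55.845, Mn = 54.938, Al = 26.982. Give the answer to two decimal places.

Molar mass of (Mn₀.₁₄Fe₀.₈₆)₃Al₂Si₃O₁₂: 0.42×54.938 + 2.58×55.845 + 2×26.982 + 3×28.085 + 12×15.999 = 497.361 g/mol.
Mass of Fe per formula unit: 2.58 × 55.845 = 144.080 g.
Weight fraction Fe = 144.080 / 497.361 = 0.2897.

28.97 mass %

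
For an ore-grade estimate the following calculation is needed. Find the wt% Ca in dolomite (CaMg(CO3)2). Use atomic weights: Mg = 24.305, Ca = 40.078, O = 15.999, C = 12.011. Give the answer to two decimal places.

Molar mass of CaMg(CO3)2: 1·40.078 + 1·24.305 + 2·12.011 + 6·15.999 = 184.399 g/mol.
Mass of Ca per formula unit: 1 × 40.078 = 40.078 g.
Weight fraction Ca = 40.078 / 184.399 = 0.2173.

21.73 wt%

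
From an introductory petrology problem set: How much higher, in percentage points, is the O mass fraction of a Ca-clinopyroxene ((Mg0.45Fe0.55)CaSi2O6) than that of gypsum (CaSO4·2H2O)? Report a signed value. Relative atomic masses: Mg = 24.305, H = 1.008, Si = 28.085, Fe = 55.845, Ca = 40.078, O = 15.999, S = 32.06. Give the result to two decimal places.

M((Mg0.45Fe0.55)CaSi2O6) = 233.894 g/mol, so wt% O = 95.994/233.894 × 100 = 41.04%.
M(CaSO4·2H2O) = 172.164 g/mol, so wt% O = 95.994/172.164 × 100 = 55.76%.
41.04 − 55.76 = -14.72 pp.

-14.72 percentage points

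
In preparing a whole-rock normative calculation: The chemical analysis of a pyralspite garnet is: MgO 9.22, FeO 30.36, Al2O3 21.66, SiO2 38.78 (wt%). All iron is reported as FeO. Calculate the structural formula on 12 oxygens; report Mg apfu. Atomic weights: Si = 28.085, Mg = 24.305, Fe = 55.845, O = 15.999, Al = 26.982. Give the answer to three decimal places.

1.064 Mg apfu

MgO: 9.22/40.304 = 0.22876 mol → 0.22876 mol Mg, 0.22876 mol O.
FeO: 30.36/71.844 = 0.42258 mol → 0.42258 mol Fe, 0.42258 mol O.
Al2O3: 21.66/101.961 = 0.21243 mol → 0.42486 mol Al, 0.63729 mol O.
SiO2: 38.78/60.083 = 0.64544 mol → 0.64544 mol Si, 1.29088 mol O.
Total oxygen = 2.57951 mol. Normalization factor = 12/2.57951 = 4.65205.
Mg per 12 O = 0.22876 × 4.65205 = 1.064.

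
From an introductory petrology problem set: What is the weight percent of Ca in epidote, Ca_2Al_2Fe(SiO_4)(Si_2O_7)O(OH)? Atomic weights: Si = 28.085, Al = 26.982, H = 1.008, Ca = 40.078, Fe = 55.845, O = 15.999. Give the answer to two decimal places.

Molar mass of Ca_2Al_2Fe(SiO_4)(Si_2O_7)O(OH): 2*40.078 + 2*26.982 + 1*55.845 + 3*28.085 + 13*15.999 + 1*1.008 = 483.215 g/mol.
Mass of Ca per formula unit: 2 × 40.078 = 80.156 g.
Weight fraction Ca = 80.156 / 483.215 = 0.1659.

16.59 wt%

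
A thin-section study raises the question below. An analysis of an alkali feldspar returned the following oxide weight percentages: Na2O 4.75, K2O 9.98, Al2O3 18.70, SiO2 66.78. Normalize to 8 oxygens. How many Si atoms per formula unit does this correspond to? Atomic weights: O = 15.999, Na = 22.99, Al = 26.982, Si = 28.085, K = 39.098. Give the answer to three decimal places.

3.008 Si apfu

Na2O: 4.75/61.979 = 0.07664 mol → 0.15328 mol Na, 0.07664 mol O.
K2O: 9.98/94.195 = 0.10595 mol → 0.21190 mol K, 0.10595 mol O.
Al2O3: 18.70/101.961 = 0.18340 mol → 0.36680 mol Al, 0.55020 mol O.
SiO2: 66.78/60.083 = 1.11146 mol → 1.11146 mol Si, 2.22292 mol O.
Total oxygen = 2.95571 mol. Normalization factor = 8/2.95571 = 2.70663.
Si per 8 O = 1.11146 × 2.70663 = 3.008.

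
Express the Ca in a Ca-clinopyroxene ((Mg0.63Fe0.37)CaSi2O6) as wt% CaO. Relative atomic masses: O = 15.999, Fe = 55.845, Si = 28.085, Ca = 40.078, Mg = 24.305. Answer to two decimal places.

24.57 wt%

M((Mg0.63Fe0.37)CaSi2O6) = 228.217 g/mol; M(CaO) = 56.077 g/mol.
Moles CaO per formula unit = 1 Ca ÷ 1 = 1.0000.
CaO fraction = (1.0000 × 56.077) / 228.217 = 56.077/228.217 = 0.2457.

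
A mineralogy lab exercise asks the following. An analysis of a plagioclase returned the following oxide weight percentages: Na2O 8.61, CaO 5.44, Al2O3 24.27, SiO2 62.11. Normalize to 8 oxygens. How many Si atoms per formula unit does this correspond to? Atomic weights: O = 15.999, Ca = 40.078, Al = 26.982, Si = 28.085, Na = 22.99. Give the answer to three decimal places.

2.741 Si apfu

Na2O: 8.61/61.979 = 0.13892 mol → 0.27784 mol Na, 0.13892 mol O.
CaO: 5.44/56.077 = 0.09701 mol → 0.09701 mol Ca, 0.09701 mol O.
Al2O3: 24.27/101.961 = 0.23803 mol → 0.47606 mol Al, 0.71409 mol O.
SiO2: 62.11/60.083 = 1.03374 mol → 1.03374 mol Si, 2.06748 mol O.
Total oxygen = 3.01750 mol. Normalization factor = 8/3.01750 = 2.65120.
Si per 8 O = 1.03374 × 2.65120 = 2.741.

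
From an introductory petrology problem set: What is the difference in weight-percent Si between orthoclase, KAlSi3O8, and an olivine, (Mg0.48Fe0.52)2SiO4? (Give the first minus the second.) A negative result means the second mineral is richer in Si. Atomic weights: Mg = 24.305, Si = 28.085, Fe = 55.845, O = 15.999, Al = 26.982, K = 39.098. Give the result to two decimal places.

M(KAlSi3O8) = 278.327 g/mol, so wt% Si = 84.255/278.327 × 100 = 30.27%.
M((Mg0.48Fe0.52)2SiO4) = 173.493 g/mol, so wt% Si = 28.085/173.493 × 100 = 16.19%.
30.27 − 16.19 = 14.08 pp.

14.08 percentage points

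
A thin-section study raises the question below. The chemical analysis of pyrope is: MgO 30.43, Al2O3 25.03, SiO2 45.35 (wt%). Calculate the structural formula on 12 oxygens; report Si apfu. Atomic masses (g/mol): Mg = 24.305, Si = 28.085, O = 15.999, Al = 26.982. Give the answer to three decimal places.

3.018 Si apfu

MgO (M=40.304): mol = 0.75501; Mg = 0.75501, O = 0.75501.
Al2O3 (M=101.961): mol = 0.24549; Al = 0.49098, O = 0.73647.
SiO2 (M=60.083): mol = 0.75479; Si = 0.75479, O = 1.50958.
ΣO = 3.00106; factor = 12/ΣO = 3.99859.
Si apfu = 0.75479 × 3.99859 = 3.018.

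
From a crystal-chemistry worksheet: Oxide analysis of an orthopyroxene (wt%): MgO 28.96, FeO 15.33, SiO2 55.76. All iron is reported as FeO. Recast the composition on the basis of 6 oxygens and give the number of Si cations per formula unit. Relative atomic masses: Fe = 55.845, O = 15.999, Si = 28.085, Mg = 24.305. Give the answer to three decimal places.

MgO (M=40.304): mol = 0.71854; Mg = 0.71854, O = 0.71854.
FeO (M=71.844): mol = 0.21338; Fe = 0.21338, O = 0.21338.
SiO2 (M=60.083): mol = 0.92805; Si = 0.92805, O = 1.85610.
ΣO = 2.78802; factor = 6/ΣO = 2.15206.
Si apfu = 0.92805 × 2.15206 = 1.997.

1.997 Si apfu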